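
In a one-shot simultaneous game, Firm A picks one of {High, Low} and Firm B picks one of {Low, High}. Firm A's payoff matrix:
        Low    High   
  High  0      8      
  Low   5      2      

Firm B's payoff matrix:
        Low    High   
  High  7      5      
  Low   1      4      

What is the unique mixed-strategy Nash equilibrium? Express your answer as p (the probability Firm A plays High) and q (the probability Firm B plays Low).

In a mixed equilibrium Firm B is indifferent between Low and High; this condition fixes p.
  Firm B's payoff to Low: p·7 + (1−p)·1 = 6p + 1
  Firm B's payoff to High: p·5 + (1−p)·4 = p + 4
  6p + 1 = p + 4  ⇒  5p = 3  ⇒  p = 3/5.
Firm A's indifference between High and Low determines Firm B's mixing probability q:
  Firm A's expected payoff from High: q·0 + (1−q)·8 = -8q + 8
  Firm A's expected payoff from Low: q·5 + (1−q)·2 = 3q + 2
  -8q + 8 = 3q + 2  ⇒  -11q = -6  ⇒  q = 6/11.

p = 3/5, q = 6/11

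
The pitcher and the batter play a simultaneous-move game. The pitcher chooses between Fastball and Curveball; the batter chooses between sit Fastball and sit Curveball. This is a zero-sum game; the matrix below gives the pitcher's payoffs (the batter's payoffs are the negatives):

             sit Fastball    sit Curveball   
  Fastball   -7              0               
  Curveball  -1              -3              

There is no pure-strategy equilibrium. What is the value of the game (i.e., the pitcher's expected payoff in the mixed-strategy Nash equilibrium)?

Set the pitcher's expected payoff from Fastball equal to that from Curveball:
  the pitcher's payoff from Fastball: q·(-7) + (1−q)·0 = -7q
  the pitcher's payoff from Curveball: q·(-1) + (1−q)·(-3) = 2q - 3
  -7q = 2q - 3  ⇒  -9q = -3  ⇒  q = 1/3.
The value is the pitcher's expected payoff against this mix (using Fastball): (1/3)·(-7) + (2/3)·0 = -7/3.

v = -7/3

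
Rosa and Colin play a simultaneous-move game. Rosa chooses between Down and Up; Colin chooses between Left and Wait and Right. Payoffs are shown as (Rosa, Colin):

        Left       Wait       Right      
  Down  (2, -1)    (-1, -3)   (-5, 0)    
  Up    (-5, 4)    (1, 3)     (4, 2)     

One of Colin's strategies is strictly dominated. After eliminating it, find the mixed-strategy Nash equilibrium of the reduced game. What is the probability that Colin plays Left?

q = 9/16

Colin's strategy Wait is strictly dominated by Left: -1 > -3 and 4 > 3. Eliminate Wait.
Rosa's indifference between Down and Up determines Colin's mixing probability q:
  Rosa's expected payoff from Down: q·2 + (1−q)·(-5) = 7q - 5
  Rosa's expected payoff from Up: q·(-5) + (1−q)·4 = -9q + 4
  7q - 5 = -9q + 4  ⇒  16q = 9  ⇒  q = 9/16.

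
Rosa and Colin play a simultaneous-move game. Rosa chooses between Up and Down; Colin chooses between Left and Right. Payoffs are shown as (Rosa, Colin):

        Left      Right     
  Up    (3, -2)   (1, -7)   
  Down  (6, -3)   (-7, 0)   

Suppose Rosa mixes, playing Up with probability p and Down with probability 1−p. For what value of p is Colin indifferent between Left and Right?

In a mixed equilibrium Colin is indifferent between Left and Right; this condition fixes p.
  Colin's payoff from Left: p·(-2) + (1−p)·(-3) = p - 3
  Colin's payoff from Right: p·(-7) + (1−p)·0 = -7p
  p - 3 = -7p  ⇒  8p = 3  ⇒  p = 3/8.

p = 3/8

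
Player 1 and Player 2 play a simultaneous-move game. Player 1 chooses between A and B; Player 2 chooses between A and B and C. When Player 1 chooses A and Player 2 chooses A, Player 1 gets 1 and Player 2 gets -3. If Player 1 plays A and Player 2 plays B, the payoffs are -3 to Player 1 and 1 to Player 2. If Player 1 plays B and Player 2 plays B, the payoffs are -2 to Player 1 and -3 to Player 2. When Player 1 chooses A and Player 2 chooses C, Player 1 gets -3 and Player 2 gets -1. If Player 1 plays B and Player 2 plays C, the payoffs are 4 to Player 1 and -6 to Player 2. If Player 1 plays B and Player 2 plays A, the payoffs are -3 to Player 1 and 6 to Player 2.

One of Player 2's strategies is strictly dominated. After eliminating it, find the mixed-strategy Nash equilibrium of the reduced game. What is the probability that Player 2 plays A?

Player 2's strategy C is strictly dominated by B: 1 > -1 and -3 > -6. Eliminate C.
Player 2's mix must leave Player 1 indifferent between A and B.
  Player 1's payoff to A: q·1 + (1−q)·(-3) = 4q - 3
  Player 1's payoff to B: q·(-3) + (1−q)·(-2) = -q - 2
  4q - 3 = -q - 2  ⇒  5q = 1  ⇒  q = 1/5.

q = 1/5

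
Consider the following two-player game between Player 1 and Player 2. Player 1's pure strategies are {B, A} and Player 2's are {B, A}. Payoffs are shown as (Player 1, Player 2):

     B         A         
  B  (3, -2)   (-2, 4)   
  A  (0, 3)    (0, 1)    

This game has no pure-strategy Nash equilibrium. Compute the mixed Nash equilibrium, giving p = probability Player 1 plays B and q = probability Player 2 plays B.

Player 2's indifference between B and A determines Player 1's mixing probability p:
  Player 2's payoff from B: p·(-2) + (1−p)·3 = -5p + 3
  Player 2's payoff from A: p·4 + (1−p)·1 = 3p + 1
  -5p + 3 = 3p + 1  ⇒  -8p = -2  ⇒  p = 1/4.
Player 2's mix must leave Player 1 indifferent between B and A.
  Player 1's expected payoff from B: q·3 + (1−q)·(-2) = 5q - 2
  Player 1's expected payoff from A: q·0 + (1−q)·0 = 0
  5q - 2 = 0  ⇒  5q = 2  ⇒  q = 2/5.

p = 1/4, q = 2/5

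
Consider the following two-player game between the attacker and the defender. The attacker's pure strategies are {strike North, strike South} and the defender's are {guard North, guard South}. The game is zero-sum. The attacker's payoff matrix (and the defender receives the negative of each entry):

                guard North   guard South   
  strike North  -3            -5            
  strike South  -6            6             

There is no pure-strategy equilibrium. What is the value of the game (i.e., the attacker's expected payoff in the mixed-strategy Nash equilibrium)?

The defender's mix must leave the attacker indifferent between strike North and strike South.
  the attacker's payoff from strike North: q·(-3) + (1−q)·(-5) = 2q - 5
  the attacker's payoff from strike South: q·(-6) + (1−q)·6 = -12q + 6
  2q - 5 = -12q + 6  ⇒  14q = 11  ⇒  q = 11/14.
The value is the attacker's expected payoff against this mix (using strike North): (11/14)·(-3) + (3/14)·(-5) = -24/7.

v = -24/7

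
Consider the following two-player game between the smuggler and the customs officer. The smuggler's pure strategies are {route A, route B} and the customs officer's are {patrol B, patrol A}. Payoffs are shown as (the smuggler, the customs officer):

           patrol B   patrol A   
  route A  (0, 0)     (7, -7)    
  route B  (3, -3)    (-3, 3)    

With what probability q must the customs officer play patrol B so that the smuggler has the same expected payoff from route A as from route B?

The smuggler's indifference between route A and route B determines the customs officer's mixing probability q:
  the smuggler's expected payoff from route A: q·0 + (1−q)·7 = -7q + 7
  the smuggler's expected payoff from route B: q·3 + (1−q)·(-3) = 6q - 3
  -7q + 7 = 6q - 3  ⇒  -13q = -10  ⇒  q = 10/13.

q = 10/13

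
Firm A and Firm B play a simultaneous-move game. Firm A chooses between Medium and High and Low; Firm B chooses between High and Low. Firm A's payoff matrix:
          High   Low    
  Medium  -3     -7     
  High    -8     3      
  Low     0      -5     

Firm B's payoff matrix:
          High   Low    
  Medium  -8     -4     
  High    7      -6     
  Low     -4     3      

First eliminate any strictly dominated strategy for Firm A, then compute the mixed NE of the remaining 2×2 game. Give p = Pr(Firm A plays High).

p = 7/20

Firm A's strategy Medium is strictly dominated by Low: 0 > -3 and -5 > -7. Eliminate Medium.
For Firm B to be willing to mix, Firm B must be indifferent between High and Low, which pins down Firm A's mix.
  Firm B's payoff from High: p·7 + (1−p)·(-4) = 11p - 4
  Firm B's payoff from Low: p·(-6) + (1−p)·3 = -9p + 3
  11p - 4 = -9p + 3  ⇒  20p = 7  ⇒  p = 7/20.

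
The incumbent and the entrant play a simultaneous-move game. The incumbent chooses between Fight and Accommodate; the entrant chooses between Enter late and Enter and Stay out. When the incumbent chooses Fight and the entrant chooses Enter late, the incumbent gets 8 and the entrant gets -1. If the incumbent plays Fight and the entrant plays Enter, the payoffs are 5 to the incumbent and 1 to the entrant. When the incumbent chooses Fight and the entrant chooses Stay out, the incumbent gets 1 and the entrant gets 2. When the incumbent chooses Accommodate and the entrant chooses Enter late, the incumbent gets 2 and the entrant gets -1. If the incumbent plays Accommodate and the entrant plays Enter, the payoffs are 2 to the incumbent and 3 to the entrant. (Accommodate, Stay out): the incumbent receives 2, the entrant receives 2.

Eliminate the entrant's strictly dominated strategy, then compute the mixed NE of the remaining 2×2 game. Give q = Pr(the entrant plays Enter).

q = 1/4

The entrant's strategy Enter late is strictly dominated by Stay out: 2 > -1 and 2 > -1. Eliminate Enter late.
The entrant's mix must leave the incumbent indifferent between Fight and Accommodate.
  the incumbent's payoff from Fight: q·5 + (1−q)·1 = 4q + 1
  the incumbent's payoff from Accommodate: q·2 + (1−q)·2 = 2
  4q + 1 = 2  ⇒  4q = 1  ⇒  q = 1/4.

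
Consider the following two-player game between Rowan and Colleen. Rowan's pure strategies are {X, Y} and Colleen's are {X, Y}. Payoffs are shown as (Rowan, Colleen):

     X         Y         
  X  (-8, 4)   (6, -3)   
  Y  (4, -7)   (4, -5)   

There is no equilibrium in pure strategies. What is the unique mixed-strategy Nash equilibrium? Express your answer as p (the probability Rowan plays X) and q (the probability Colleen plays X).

p = 2/9, q = 1/7

For Colleen to be willing to mix, Colleen must be indifferent between X and Y, which pins down Rowan's mix.
  Colleen's expected payoff from X: p·4 + (1−p)·(-7) = 11p - 7
  Colleen's expected payoff from Y: p·(-3) + (1−p)·(-5) = 2p - 5
  11p - 7 = 2p - 5  ⇒  9p = 2  ⇒  p = 2/9.
For Rowan to be willing to mix, Rowan must be indifferent between X and Y, which pins down Colleen's mix.
  Rowan's payoff from X: q·(-8) + (1−q)·6 = -14q + 6
  Rowan's payoff from Y: q·4 + (1−q)·4 = 4
  -14q + 6 = 4  ⇒  -14q = -2  ⇒  q = 1/7.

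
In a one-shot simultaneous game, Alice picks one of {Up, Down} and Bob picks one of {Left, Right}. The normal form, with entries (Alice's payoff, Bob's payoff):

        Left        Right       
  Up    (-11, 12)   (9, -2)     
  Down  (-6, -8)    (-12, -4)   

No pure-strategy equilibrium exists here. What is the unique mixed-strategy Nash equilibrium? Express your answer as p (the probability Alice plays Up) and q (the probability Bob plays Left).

Set Bob's expected payoff from Left equal to that from Right:
  Bob's payoff to Left: p·12 + (1−p)·(-8) = 20p - 8
  Bob's payoff to Right: p·(-2) + (1−p)·(-4) = 2p - 4
  20p - 8 = 2p - 4  ⇒  18p = 4  ⇒  p = 2/9.
Alice's indifference between Up and Down determines Bob's mixing probability q:
  Alice's expected payoff from Up: q·(-11) + (1−q)·9 = -20q + 9
  Alice's expected payoff from Down: q·(-6) + (1−q)·(-12) = 6q - 12
  -20q + 9 = 6q - 12  ⇒  -26q = -21  ⇒  q = 21/26.

p = 2/9, q = 21/26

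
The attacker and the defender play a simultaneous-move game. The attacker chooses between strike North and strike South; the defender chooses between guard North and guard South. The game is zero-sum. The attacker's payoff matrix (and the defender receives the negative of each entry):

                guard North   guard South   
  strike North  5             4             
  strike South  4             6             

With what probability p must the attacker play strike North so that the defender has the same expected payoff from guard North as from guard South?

For the defender to be willing to mix, the defender must be indifferent between guard North and guard South, which pins down the attacker's mix.
  the defender's expected payoff from guard North: p·(-5) + (1−p)·(-4) = -p - 4
  the defender's expected payoff from guard South: p·(-4) + (1−p)·(-6) = 2p - 6
  -p - 4 = 2p - 6  ⇒  -3p = -2  ⇒  p = 2/3.

p = 2/3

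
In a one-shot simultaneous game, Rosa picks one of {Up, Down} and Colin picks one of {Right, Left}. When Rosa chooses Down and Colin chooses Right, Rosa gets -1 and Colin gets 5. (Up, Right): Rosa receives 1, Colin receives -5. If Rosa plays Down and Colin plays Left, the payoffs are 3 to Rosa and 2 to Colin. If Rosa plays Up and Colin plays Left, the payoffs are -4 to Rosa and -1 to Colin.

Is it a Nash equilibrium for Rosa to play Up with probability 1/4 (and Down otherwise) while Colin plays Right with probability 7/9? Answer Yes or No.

Given Rosa's mix p = 1/4, Colin's payoff from Right is 5/2 but from Left is 5/4. Colin strictly prefers Right, so Colin would not mix.
So the proposed profile is not a Nash equilibrium.

No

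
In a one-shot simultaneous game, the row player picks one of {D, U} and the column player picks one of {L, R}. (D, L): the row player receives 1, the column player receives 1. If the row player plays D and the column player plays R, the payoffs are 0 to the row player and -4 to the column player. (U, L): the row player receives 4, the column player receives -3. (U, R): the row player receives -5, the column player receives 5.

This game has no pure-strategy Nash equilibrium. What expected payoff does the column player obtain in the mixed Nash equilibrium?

-7/13

The row player's mix must leave the column player indifferent between L and R.
  the column player's payoff to L: p·1 + (1−p)·(-3) = 4p - 3
  the column player's payoff to R: p·(-4) + (1−p)·5 = -9p + 5
  4p - 3 = -9p + 5  ⇒  13p = 8  ⇒  p = 8/13.
At equilibrium the column player is indifferent across columns, so the column player's payoff equals the payoff from L: (8/13)·1 + (5/13)·(-3) = -7/13.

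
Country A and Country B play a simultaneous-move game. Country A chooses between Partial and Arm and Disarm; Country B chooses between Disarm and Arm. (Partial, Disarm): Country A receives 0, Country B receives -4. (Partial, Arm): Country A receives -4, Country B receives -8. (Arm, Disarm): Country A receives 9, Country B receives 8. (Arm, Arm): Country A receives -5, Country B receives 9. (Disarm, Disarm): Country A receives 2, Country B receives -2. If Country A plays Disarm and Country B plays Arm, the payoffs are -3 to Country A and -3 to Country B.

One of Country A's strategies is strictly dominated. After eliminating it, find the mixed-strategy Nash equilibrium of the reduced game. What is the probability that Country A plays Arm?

p = 1/2

Country A's strategy Partial is strictly dominated by Disarm: 2 > 0 and -3 > -4. Eliminate Partial.
Country A's mix must leave Country B indifferent between Disarm and Arm.
  Country B's payoff from Disarm: p·8 + (1−p)·(-2) = 10p - 2
  Country B's payoff from Arm: p·9 + (1−p)·(-3) = 12p - 3
  10p - 2 = 12p - 3  ⇒  -2p = -1  ⇒  p = 1/2.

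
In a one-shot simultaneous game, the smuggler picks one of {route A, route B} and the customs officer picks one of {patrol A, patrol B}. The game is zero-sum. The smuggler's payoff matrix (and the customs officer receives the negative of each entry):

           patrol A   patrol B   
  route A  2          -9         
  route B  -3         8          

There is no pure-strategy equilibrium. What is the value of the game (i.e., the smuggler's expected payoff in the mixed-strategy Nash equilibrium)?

v = -1/2

The smuggler's indifference between route A and route B determines the customs officer's mixing probability q:
  the smuggler's payoff to route A: q·2 + (1−q)·(-9) = 11q - 9
  the smuggler's payoff to route B: q·(-3) + (1−q)·8 = -11q + 8
  11q - 9 = -11q + 8  ⇒  22q = 17  ⇒  q = 17/22.
The value is the smuggler's expected payoff against this mix (using route A): (17/22)·2 + (5/22)·(-9) = -1/2.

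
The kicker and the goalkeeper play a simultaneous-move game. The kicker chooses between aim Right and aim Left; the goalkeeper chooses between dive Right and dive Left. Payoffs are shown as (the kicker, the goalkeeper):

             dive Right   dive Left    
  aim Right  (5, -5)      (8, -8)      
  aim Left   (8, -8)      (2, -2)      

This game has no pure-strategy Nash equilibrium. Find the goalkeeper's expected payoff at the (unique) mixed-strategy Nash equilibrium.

-6

The goalkeeper's indifference between dive Right and dive Left determines the kicker's mixing probability p:
  the goalkeeper's payoff from dive Right: p·(-5) + (1−p)·(-8) = 3p - 8
  the goalkeeper's payoff from dive Left: p·(-8) + (1−p)·(-2) = -6p - 2
  3p - 8 = -6p - 2  ⇒  9p = 6  ⇒  p = 2/3.
At equilibrium the goalkeeper is indifferent across columns, so the goalkeeper's payoff equals the payoff from dive Right: (2/3)·(-5) + (1/3)·(-8) = -6.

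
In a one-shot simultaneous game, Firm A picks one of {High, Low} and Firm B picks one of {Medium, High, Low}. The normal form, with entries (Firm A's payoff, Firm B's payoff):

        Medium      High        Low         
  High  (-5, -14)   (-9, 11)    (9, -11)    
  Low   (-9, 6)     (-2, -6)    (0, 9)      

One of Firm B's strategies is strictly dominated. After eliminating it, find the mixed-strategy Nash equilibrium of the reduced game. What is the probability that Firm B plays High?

q = 9/16

Firm B's strategy Medium is strictly dominated by Low: -11 > -14 and 9 > 6. Eliminate Medium.
For Firm A to be willing to mix, Firm A must be indifferent between High and Low, which pins down Firm B's mix.
  Firm A's payoff to High: q·(-9) + (1−q)·9 = -18q + 9
  Firm A's payoff to Low: q·(-2) + (1−q)·0 = -2q
  -18q + 9 = -2q  ⇒  -16q = -9  ⇒  q = 9/16.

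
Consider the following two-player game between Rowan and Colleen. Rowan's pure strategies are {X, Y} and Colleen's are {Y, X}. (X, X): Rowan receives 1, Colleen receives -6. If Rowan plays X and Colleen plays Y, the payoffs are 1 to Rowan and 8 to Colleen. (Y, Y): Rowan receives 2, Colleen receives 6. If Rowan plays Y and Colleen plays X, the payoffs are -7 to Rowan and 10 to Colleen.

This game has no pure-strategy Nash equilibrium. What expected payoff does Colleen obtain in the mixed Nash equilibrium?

Set Colleen's expected payoff from Y equal to that from X:
  Colleen's expected payoff from Y: p·8 + (1−p)·6 = 2p + 6
  Colleen's expected payoff from X: p·(-6) + (1−p)·10 = -16p + 10
  2p + 6 = -16p + 10  ⇒  18p = 4  ⇒  p = 2/9.
At equilibrium Colleen is indifferent across columns, so Colleen's payoff equals the payoff from Y: (2/9)·8 + (7/9)·6 = 58/9.

58/9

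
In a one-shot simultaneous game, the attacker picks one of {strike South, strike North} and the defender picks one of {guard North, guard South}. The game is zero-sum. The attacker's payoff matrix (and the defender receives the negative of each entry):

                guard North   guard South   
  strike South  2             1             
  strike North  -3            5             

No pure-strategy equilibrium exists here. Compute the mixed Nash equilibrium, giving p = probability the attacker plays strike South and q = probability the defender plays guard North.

p = 8/9, q = 4/9

The attacker's mix must leave the defender indifferent between guard North and guard South.
  the defender's payoff from guard North: p·(-2) + (1−p)·3 = -5p + 3
  the defender's payoff from guard South: p·(-1) + (1−p)·(-5) = 4p - 5
  -5p + 3 = 4p - 5  ⇒  -9p = -8  ⇒  p = 8/9.
The attacker's indifference between strike South and strike North determines the defender's mixing probability q:
  the attacker's expected payoff from strike South: q·2 + (1−q)·1 = q + 1
  the attacker's expected payoff from strike North: q·(-3) + (1−q)·5 = -8q + 5
  q + 1 = -8q + 5  ⇒  9q = 4  ⇒  q = 4/9.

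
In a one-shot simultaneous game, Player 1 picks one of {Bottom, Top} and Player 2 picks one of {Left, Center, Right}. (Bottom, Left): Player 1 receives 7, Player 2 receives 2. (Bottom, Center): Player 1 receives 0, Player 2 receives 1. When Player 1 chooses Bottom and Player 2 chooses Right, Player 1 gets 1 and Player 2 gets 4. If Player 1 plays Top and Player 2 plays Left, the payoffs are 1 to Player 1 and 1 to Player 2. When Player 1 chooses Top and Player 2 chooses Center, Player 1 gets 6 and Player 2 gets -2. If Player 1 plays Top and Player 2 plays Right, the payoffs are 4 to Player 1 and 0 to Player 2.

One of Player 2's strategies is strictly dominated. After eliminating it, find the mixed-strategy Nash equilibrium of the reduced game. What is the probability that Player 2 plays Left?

q = 1/3

Player 2's strategy Center is strictly dominated by Right: 4 > 1 and 0 > -2. Eliminate Center.
Set Player 1's expected payoff from Bottom equal to that from Top:
  Player 1's payoff from Bottom: q·7 + (1−q)·1 = 6q + 1
  Player 1's payoff from Top: q·1 + (1−q)·4 = -3q + 4
  6q + 1 = -3q + 4  ⇒  9q = 3  ⇒  q = 1/3.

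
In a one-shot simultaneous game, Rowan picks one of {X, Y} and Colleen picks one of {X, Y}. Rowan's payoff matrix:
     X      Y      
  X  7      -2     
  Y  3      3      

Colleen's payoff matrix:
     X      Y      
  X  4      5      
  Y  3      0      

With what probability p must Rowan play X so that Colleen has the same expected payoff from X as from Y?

p = 3/4

For Colleen to be willing to mix, Colleen must be indifferent between X and Y, which pins down Rowan's mix.
  Colleen's payoff to X: p·4 + (1−p)·3 = p + 3
  Colleen's payoff to Y: p·5 + (1−p)·0 = 5p
  p + 3 = 5p  ⇒  -4p = -3  ⇒  p = 3/4.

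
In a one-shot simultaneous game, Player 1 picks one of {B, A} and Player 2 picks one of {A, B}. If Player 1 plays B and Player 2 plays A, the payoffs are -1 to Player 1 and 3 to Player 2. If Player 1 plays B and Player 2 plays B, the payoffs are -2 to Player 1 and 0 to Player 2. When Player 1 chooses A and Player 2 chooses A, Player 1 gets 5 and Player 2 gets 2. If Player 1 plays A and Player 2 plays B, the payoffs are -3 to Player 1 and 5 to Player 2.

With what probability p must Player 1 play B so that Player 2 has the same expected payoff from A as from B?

For Player 2 to be willing to mix, Player 2 must be indifferent between A and B, which pins down Player 1's mix.
  Player 2's payoff from A: p·3 + (1−p)·2 = p + 2
  Player 2's payoff from B: p·0 + (1−p)·5 = -5p + 5
  p + 2 = -5p + 5  ⇒  6p = 3  ⇒  p = 1/2.

p = 1/2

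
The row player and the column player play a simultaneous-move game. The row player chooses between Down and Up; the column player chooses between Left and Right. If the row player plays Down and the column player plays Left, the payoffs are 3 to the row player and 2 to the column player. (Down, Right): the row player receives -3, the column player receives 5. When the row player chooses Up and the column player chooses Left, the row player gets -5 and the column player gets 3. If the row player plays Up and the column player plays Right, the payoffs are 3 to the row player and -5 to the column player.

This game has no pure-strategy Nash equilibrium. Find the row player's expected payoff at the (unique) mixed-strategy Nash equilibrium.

In a mixed equilibrium the row player is indifferent between Down and Up; this condition fixes q.
  the row player's payoff to Down: q·3 + (1−q)·(-3) = 6q - 3
  the row player's payoff to Up: q·(-5) + (1−q)·3 = -8q + 3
  6q - 3 = -8q + 3  ⇒  14q = 6  ⇒  q = 3/7.
At equilibrium the row player is indifferent across rows, so the row player's payoff equals the payoff from Down: (3/7)·3 + (4/7)·(-3) = -3/7.

-3/7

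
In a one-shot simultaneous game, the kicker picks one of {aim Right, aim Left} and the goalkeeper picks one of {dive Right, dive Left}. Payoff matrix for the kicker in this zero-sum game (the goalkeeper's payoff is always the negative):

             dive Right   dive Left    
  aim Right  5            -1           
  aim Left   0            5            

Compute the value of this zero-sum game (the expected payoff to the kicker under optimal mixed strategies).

v = 25/11

For the kicker to be willing to mix, the kicker must be indifferent between aim Right and aim Left, which pins down the goalkeeper's mix.
  the kicker's expected payoff from aim Right: q·5 + (1−q)·(-1) = 6q - 1
  the kicker's expected payoff from aim Left: q·0 + (1−q)·5 = -5q + 5
  6q - 1 = -5q + 5  ⇒  11q = 6  ⇒  q = 6/11.
The value is the kicker's expected payoff against this mix (using aim Right): (6/11)·5 + (5/11)·(-1) = 25/11.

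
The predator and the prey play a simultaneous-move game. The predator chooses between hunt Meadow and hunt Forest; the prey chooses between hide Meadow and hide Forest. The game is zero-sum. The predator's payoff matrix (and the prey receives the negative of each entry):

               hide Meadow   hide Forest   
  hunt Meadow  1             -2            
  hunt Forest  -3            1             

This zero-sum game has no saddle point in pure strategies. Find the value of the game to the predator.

Set the predator's expected payoff from hunt Meadow equal to that from hunt Forest:
  the predator's payoff to hunt Meadow: q·1 + (1−q)·(-2) = 3q - 2
  the predator's payoff to hunt Forest: q·(-3) + (1−q)·1 = -4q + 1
  3q - 2 = -4q + 1  ⇒  7q = 3  ⇒  q = 3/7.
The value is the predator's expected payoff against this mix (using hunt Meadow): (3/7)·1 + (4/7)·(-2) = -5/7.

v = -5/7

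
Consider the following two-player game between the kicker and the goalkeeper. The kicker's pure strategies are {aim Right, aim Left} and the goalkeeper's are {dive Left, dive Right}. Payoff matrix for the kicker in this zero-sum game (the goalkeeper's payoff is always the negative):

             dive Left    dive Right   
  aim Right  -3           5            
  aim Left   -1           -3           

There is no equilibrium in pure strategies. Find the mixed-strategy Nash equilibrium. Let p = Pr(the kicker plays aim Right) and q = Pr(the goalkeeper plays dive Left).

p = 1/5, q = 4/5

Set the goalkeeper's expected payoff from dive Left equal to that from dive Right:
  the goalkeeper's expected payoff from dive Left: p·3 + (1−p)·1 = 2p + 1
  the goalkeeper's expected payoff from dive Right: p·(-5) + (1−p)·3 = -8p + 3
  2p + 1 = -8p + 3  ⇒  10p = 2  ⇒  p = 1/5.
The goalkeeper's mix must leave the kicker indifferent between aim Right and aim Left.
  the kicker's expected payoff from aim Right: q·(-3) + (1−q)·5 = -8q + 5
  the kicker's expected payoff from aim Left: q·(-1) + (1−q)·(-3) = 2q - 3
  -8q + 5 = 2q - 3  ⇒  -10q = -8  ⇒  q = 4/5.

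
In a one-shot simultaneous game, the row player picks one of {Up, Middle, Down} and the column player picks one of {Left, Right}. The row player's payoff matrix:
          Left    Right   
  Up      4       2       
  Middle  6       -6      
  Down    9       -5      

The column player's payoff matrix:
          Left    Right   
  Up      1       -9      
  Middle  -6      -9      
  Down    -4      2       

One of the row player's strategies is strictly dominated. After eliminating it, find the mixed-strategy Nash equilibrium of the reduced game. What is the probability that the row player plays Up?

The row player's strategy Middle is strictly dominated by Down: 9 > 6 and -5 > -6. Eliminate Middle.
Set the column player's expected payoff from Left equal to that from Right:
  the column player's expected payoff from Left: p·1 + (1−p)·(-4) = 5p - 4
  the column player's expected payoff from Right: p·(-9) + (1−p)·2 = -11p + 2
  5p - 4 = -11p + 2  ⇒  16p = 6  ⇒  p = 3/8.

p = 3/8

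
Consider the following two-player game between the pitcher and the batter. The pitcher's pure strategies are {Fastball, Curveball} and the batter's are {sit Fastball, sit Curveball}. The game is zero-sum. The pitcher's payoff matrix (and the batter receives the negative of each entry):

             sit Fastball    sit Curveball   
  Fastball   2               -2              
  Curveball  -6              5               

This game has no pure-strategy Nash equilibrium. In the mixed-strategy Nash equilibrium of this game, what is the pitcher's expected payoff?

The batter's mix must leave the pitcher indifferent between Fastball and Curveball.
  the pitcher's payoff to Fastball: q·2 + (1−q)·(-2) = 4q - 2
  the pitcher's payoff to Curveball: q·(-6) + (1−q)·5 = -11q + 5
  4q - 2 = -11q + 5  ⇒  15q = 7  ⇒  q = 7/15.
At equilibrium the pitcher is indifferent across rows, so the pitcher's payoff equals the payoff from Fastball: (7/15)·2 + (8/15)·(-2) = -2/15.

-2/15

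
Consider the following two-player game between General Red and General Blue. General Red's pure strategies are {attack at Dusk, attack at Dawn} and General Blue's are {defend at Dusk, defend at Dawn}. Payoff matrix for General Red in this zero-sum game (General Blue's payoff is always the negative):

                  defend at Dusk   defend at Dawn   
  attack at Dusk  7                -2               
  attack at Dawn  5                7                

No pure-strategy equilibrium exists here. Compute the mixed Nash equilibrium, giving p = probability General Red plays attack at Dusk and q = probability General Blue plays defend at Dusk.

In a mixed equilibrium General Blue is indifferent between defend at Dusk and defend at Dawn; this condition fixes p.
  General Blue's expected payoff from defend at Dusk: p·(-7) + (1−p)·(-5) = -2p - 5
  General Blue's expected payoff from defend at Dawn: p·2 + (1−p)·(-7) = 9p - 7
  -2p - 5 = 9p - 7  ⇒  -11p = -2  ⇒  p = 2/11.
Set General Red's expected payoff from attack at Dusk equal to that from attack at Dawn:
  General Red's payoff from attack at Dusk: q·7 + (1−q)·(-2) = 9q - 2
  General Red's payoff from attack at Dawn: q·5 + (1−q)·7 = -2q + 7
  9q - 2 = -2q + 7  ⇒  11q = 9  ⇒  q = 9/11.

p = 2/11, q = 9/11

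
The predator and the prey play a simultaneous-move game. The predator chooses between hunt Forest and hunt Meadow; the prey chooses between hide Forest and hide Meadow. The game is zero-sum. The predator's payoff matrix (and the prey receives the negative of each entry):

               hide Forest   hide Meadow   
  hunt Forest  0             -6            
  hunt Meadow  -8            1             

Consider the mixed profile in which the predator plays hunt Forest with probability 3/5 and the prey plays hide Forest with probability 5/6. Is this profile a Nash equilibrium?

Given the prey's mix q = 5/6, the predator's payoff from hunt Forest is -1 but from hunt Meadow is -13/2. The predator strictly prefers hunt Forest, so the predator would not mix.
So the proposed profile is not a Nash equilibrium.

No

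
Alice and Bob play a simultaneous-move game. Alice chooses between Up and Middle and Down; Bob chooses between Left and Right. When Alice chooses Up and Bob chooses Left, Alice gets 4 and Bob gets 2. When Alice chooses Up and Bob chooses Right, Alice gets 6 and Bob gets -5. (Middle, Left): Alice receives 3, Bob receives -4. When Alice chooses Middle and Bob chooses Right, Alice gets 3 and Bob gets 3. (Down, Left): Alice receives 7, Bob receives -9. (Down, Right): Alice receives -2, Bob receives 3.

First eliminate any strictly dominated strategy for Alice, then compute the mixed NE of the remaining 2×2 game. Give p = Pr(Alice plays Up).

Alice's strategy Middle is strictly dominated by Up: 4 > 3 and 6 > 3. Eliminate Middle.
Alice's mix must leave Bob indifferent between Left and Right.
  Bob's expected payoff from Left: p·2 + (1−p)·(-9) = 11p - 9
  Bob's expected payoff from Right: p·(-5) + (1−p)·3 = -8p + 3
  11p - 9 = -8p + 3  ⇒  19p = 12  ⇒  p = 12/19.

p = 12/19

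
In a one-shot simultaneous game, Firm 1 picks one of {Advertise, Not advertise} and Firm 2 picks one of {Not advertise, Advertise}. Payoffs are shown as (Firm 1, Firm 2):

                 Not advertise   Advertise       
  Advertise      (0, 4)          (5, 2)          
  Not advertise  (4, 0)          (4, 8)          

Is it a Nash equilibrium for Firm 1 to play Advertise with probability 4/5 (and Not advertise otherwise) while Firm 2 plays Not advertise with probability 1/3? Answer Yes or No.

No

Given Firm 2's mix q = 1/3, Firm 1's payoff from Advertise is 10/3 but from Not advertise is 4. Firm 1 strictly prefers Not advertise, so Firm 1 would not mix.
So the proposed profile is not a Nash equilibrium.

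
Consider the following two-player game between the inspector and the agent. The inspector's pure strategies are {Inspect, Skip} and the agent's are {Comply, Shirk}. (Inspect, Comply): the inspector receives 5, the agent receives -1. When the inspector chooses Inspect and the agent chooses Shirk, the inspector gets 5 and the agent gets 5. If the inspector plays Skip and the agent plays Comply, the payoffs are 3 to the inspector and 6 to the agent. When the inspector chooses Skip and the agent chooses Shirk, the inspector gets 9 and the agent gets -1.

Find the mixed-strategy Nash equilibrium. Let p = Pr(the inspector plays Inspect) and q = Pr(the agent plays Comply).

p = 7/13, q = 2/3

Set the agent's expected payoff from Comply equal to that from Shirk:
  the agent's payoff to Comply: p·(-1) + (1−p)·6 = -7p + 6
  the agent's payoff to Shirk: p·5 + (1−p)·(-1) = 6p - 1
  -7p + 6 = 6p - 1  ⇒  -13p = -7  ⇒  p = 7/13.
Set the inspector's expected payoff from Inspect equal to that from Skip:
  the inspector's payoff to Inspect: q·5 + (1−q)·5 = 5
  the inspector's payoff to Skip: q·3 + (1−q)·9 = -6q + 9
  5 = -6q + 9  ⇒  6q = 4  ⇒  q = 2/3.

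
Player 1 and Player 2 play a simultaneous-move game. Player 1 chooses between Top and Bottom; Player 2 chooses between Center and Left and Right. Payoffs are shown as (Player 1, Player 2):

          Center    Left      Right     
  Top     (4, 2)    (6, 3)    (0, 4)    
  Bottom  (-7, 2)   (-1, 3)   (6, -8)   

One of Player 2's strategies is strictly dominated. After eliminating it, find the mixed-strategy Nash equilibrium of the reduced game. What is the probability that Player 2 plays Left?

q = 6/13

Player 2's strategy Center is strictly dominated by Left: 3 > 2 and 3 > 2. Eliminate Center.
Player 1's indifference between Top and Bottom determines Player 2's mixing probability q:
  Player 1's expected payoff from Top: q·6 + (1−q)·0 = 6q
  Player 1's expected payoff from Bottom: q·(-1) + (1−q)·6 = -7q + 6
  6q = -7q + 6  ⇒  13q = 6  ⇒  q = 6/13.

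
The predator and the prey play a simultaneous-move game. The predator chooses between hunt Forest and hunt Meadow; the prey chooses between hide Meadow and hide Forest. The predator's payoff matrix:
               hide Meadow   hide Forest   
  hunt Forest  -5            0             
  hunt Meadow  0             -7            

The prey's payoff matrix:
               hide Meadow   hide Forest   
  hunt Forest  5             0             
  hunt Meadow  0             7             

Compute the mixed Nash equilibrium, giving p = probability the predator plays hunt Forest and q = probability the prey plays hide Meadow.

p = 7/12, q = 7/12

The prey's indifference between hide Meadow and hide Forest determines the predator's mixing probability p:
  the prey's expected payoff from hide Meadow: p·5 + (1−p)·0 = 5p
  the prey's expected payoff from hide Forest: p·0 + (1−p)·7 = -7p + 7
  5p = -7p + 7  ⇒  12p = 7  ⇒  p = 7/12.
In a mixed equilibrium the predator is indifferent between hunt Forest and hunt Meadow; this condition fixes q.
  the predator's payoff to hunt Forest: q·(-5) + (1−q)·0 = -5q
  the predator's payoff to hunt Meadow: q·0 + (1−q)·(-7) = 7q - 7
  -5q = 7q - 7  ⇒  -12q = -7  ⇒  q = 7/12.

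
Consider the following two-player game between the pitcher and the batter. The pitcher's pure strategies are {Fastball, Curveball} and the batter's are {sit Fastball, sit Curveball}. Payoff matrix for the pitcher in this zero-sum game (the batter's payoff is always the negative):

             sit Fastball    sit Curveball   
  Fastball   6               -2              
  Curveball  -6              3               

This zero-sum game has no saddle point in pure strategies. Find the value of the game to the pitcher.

v = 6/17

The pitcher's indifference between Fastball and Curveball determines the batter's mixing probability q:
  the pitcher's payoff from Fastball: q·6 + (1−q)·(-2) = 8q - 2
  the pitcher's payoff from Curveball: q·(-6) + (1−q)·3 = -9q + 3
  8q - 2 = -9q + 3  ⇒  17q = 5  ⇒  q = 5/17.
The value is the pitcher's expected payoff against this mix (using Fastball): (5/17)·6 + (12/17)·(-2) = 6/17.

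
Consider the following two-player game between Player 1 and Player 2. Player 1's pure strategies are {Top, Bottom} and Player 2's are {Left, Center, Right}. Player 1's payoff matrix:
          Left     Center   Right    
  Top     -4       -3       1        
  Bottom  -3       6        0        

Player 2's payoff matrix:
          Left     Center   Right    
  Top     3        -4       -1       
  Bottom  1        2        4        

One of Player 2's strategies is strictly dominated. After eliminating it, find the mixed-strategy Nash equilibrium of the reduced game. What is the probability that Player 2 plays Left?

q = 1/2

Player 2's strategy Center is strictly dominated by Right: -1 > -4 and 4 > 2. Eliminate Center.
Player 2's mix must leave Player 1 indifferent between Top and Bottom.
  Player 1's expected payoff from Top: q·(-4) + (1−q)·1 = -5q + 1
  Player 1's expected payoff from Bottom: q·(-3) + (1−q)·0 = -3q
  -5q + 1 = -3q  ⇒  -2q = -1  ⇒  q = 1/2.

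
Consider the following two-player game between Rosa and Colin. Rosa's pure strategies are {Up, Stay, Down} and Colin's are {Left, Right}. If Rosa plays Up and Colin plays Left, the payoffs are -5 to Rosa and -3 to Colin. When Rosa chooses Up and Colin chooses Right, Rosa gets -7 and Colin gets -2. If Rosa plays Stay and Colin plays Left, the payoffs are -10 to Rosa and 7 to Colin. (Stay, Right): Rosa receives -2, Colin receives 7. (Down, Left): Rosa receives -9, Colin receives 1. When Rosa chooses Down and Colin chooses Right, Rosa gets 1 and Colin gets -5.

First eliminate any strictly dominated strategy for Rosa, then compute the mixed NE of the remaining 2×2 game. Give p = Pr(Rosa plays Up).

p = 6/7

Rosa's strategy Stay is strictly dominated by Down: -9 > -10 and 1 > -2. Eliminate Stay.
Rosa's mix must leave Colin indifferent between Left and Right.
  Colin's expected payoff from Left: p·(-3) + (1−p)·1 = -4p + 1
  Colin's expected payoff from Right: p·(-2) + (1−p)·(-5) = 3p - 5
  -4p + 1 = 3p - 5  ⇒  -7p = -6  ⇒  p = 6/7.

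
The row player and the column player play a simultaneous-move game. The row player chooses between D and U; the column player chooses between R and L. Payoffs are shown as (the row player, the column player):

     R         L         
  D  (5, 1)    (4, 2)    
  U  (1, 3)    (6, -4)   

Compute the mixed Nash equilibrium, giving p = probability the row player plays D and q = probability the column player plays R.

Set the column player's expected payoff from R equal to that from L:
  the column player's expected payoff from R: p·1 + (1−p)·3 = -2p + 3
  the column player's expected payoff from L: p·2 + (1−p)·(-4) = 6p - 4
  -2p + 3 = 6p - 4  ⇒  -8p = -7  ⇒  p = 7/8.
The row player's indifference between D and U determines the column player's mixing probability q:
  the row player's expected payoff from D: q·5 + (1−q)·4 = q + 4
  the row player's expected payoff from U: q·1 + (1−q)·6 = -5q + 6
  q + 4 = -5q + 6  ⇒  6q = 2  ⇒  q = 1/3.

p = 7/8, q = 1/3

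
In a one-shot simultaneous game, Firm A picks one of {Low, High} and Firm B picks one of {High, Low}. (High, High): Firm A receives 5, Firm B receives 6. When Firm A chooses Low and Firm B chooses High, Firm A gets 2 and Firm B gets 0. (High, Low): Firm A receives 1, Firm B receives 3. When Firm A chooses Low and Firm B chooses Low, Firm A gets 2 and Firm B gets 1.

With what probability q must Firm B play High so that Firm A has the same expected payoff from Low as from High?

In a mixed equilibrium Firm A is indifferent between Low and High; this condition fixes q.
  Firm A's expected payoff from Low: q·2 + (1−q)·2 = 2
  Firm A's expected payoff from High: q·5 + (1−q)·1 = 4q + 1
  2 = 4q + 1  ⇒  -4q = -1  ⇒  q = 1/4.

q = 1/4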